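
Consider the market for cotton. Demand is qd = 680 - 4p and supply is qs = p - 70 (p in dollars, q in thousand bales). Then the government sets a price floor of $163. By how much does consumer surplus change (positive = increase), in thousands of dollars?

Without the control the market clears where 680 - 4p = p - 70, i.e. p* = 150 and q* = 80.
Since 163 > 150, the floor is binding.
At p = 163: qd = 680 - 4·163 = 28 and qs = 163 - 70 = 93.
Consumer surplus without the control is ½ · (170 - 150) · 80 = 800.
With the floor, consumers buy 28 units at 163, so CS = ½ · (170 - 163) · 28 = 98.
Change in consumer surplus = 98 - 800 = -702.

-702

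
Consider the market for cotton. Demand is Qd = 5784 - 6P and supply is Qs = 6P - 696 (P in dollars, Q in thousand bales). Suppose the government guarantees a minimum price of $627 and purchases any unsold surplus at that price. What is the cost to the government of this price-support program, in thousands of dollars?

654588

In a free market, 5784 - 6P = 6P - 696 gives the equilibrium P* = 540, Q* = 2544.
The floor of 627 is above the equilibrium price 540, so it binds.
At P = 627: Qd = 5784 - 6·627 = 2022 and Qs = 6·627 - 696 = 3066.
Surplus = Qs - Qd = 1044.
Government expenditure = surplus × support price = 1044 × 627 = 654588.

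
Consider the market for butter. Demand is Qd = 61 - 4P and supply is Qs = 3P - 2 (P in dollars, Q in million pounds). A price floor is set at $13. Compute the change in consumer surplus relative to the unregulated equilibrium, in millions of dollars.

-68

Setting quantity demanded equal to quantity supplied, 61 - 4P = 3P - 2, gives P* = 9 and Q* = 25.
Because the floor (13) lies above the market-clearing price, it is binding.
At P = 13: Qd = 61 - 4·13 = 9 and Qs = 3·13 - 2 = 37.
Consumer surplus without the control is ½ · (15.25 - 9) · 25 = 78.125.
With the floor, consumers buy 9 units at 13, so CS = ½ · (15.25 - 13) · 9 = 10.125.
Change in consumer surplus = 10.125 - 78.125 = -68.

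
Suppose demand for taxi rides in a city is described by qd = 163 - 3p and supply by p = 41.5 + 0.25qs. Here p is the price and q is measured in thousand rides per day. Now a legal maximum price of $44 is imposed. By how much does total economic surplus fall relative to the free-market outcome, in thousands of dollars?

Rearranging supply gives qs = 4p - 166. Equilibrium: 163 - 3p = 4p - 166, so 329 = 7p and p* = 47, q* = 22.
Because the ceiling (44) lies below the market-clearing price, it is binding.
At p = 44: qd = 163 - 3·44 = 31 and qs = 4·44 - 166 = 10.
Quantity traded falls to 10. At q = 10 the demand price is (163 - 10)/3 = 51 and the supply price is (166 + 10)/4 = 44.
Deadweight loss = ½ · (51 - 44) · (22 - 10) = ½ · 7 · 12 = 42.

42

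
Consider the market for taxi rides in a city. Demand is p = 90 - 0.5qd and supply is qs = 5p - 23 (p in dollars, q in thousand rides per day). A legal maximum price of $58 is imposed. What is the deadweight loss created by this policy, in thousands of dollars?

0

Rearranging demand gives qd = 180 - 2p. Setting quantity demanded equal to quantity supplied, 180 - 2p = 5p - 23, gives p* = 29 and q* = 122.
Since 58 is above p* = 29, the ceiling does not bind and the free-market outcome prevails.
Since the control does not bind, no trades are prevented and deadweight loss is zero.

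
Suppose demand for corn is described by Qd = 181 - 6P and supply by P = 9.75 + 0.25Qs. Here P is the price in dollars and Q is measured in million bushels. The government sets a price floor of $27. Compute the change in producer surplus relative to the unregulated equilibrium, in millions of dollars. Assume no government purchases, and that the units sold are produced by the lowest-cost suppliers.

-17.5

Rearranging supply gives Qs = 4P - 39. Without the control the market clears where 181 - 6P = 4P - 39, i.e. P* = 22 and Q* = 49.
The floor of 27 is above the equilibrium price 22, so it binds.
At P = 27: Qd = 181 - 6·27 = 19 and Qs = 4·27 - 39 = 69.
Producer surplus without the control is ½ · (22 - 9.75) · 49 = 300.125.
With the floor, 19 units are sold at 27. The supply price at Q = 19 is 14.5, so PS = ½ · [(27 - 9.75) + (27 - 14.5)] · 19 = 282.625.
Change in producer surplus = 282.625 - 300.125 = -17.5.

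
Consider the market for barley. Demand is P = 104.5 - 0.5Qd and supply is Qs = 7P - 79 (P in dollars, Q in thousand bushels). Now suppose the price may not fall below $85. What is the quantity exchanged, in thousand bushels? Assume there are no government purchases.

Rearranging demand gives Qd = 209 - 2P. Without the control the market clears where 209 - 2P = 7P - 79, i.e. P* = 32 and Q* = 145.
Since 85 > 32, the floor is binding.
At P = 85: Qd = 209 - 2·85 = 39 and Qs = 7·85 - 79 = 516.
The quantity actually transacted is the short side, demand: 39.

39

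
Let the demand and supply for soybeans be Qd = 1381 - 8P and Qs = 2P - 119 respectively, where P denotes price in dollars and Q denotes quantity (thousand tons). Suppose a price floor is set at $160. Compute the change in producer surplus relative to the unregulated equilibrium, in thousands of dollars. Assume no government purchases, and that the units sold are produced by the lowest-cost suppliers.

Without the control the market clears where 1381 - 8P = 2P - 119, i.e. P* = 150 and Q* = 181.
The floor of 160 is above the equilibrium price 150, so it binds.
At P = 160: Qd = 1381 - 8·160 = 101 and Qs = 2·160 - 119 = 201.
Producer surplus without the control is ½ · (150 - 59.5) · 181 = 8190.25.
With the floor, 101 units are sold at 160. The supply price at Q = 101 is 110, so PS = ½ · [(160 - 59.5) + (160 - 110)] · 101 = 7600.25.
Change in producer surplus = 7600.25 - 8190.25 = -590.

-590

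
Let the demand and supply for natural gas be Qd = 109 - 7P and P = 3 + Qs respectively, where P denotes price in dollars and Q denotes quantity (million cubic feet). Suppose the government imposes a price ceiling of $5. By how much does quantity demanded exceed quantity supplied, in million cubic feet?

72

Rearranging supply gives Qs = P - 3. Setting quantity demanded equal to quantity supplied, 109 - 7P = P - 3, gives P* = 14 and Q* = 11.
Since 5 < 14, the ceiling is binding.
At P = 5: Qd = 109 - 7·5 = 74 and Qs = 5 - 3 = 2.
Shortage = Qd - Qs = 74 - 2 = 72.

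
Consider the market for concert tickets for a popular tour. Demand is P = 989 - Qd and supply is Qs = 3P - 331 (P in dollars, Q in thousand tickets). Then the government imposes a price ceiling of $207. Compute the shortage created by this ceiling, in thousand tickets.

Rearranging demand gives Qd = 989 - P. Without the control the market clears where 989 - P = 3P - 331, i.e. P* = 330 and Q* = 659.
Since 207 < 330, the ceiling is binding.
At P = 207: Qd = 989 - 207 = 782 and Qs = 3·207 - 331 = 290.
Shortage = Qd - Qs = 782 - 290 = 492.

492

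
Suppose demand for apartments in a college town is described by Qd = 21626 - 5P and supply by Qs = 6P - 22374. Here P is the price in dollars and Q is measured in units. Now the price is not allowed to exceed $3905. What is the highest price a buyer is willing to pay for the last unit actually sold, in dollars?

4114

In a free market, 21626 - 5P = 6P - 22374 gives the equilibrium P* = 4000, Q* = 1626.
The ceiling of 3905 is below the equilibrium price 4000, so it binds.
At P = 3905: Qd = 21626 - 5·3905 = 2101 and Qs = 6·3905 - 22374 = 1056.
Only 1056 units reach the market. On the demand curve, the marginal buyer's willingness to pay at Q = 1056 is (21626 - 1056)/5 = 4114.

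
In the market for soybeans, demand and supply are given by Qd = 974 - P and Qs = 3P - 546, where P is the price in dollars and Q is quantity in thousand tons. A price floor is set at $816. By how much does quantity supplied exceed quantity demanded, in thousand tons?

1744

Setting quantity demanded equal to quantity supplied, 974 - P = 3P - 546, gives P* = 380 and Q* = 594.
Since 816 > 380, the floor is binding.
At P = 816: Qd = 974 - 816 = 158 and Qs = 3·816 - 546 = 1902.
Surplus = Qs - Qd = 1902 - 158 = 1744.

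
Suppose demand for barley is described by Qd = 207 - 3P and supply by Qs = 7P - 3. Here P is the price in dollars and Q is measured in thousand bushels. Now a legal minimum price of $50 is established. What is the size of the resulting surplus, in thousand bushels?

290

Without the control the market clears where 207 - 3P = 7P - 3, i.e. P* = 21 and Q* = 144.
The floor of 50 is above the equilibrium price 21, so it binds.
At P = 50: Qd = 207 - 3·50 = 57 and Qs = 7·50 - 3 = 347.
Surplus = Qs - Qd = 347 - 57 = 290.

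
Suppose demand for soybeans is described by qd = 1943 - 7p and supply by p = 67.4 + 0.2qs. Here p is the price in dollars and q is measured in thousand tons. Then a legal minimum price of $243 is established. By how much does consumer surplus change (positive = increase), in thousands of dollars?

Rearranging supply gives qs = 5p - 337. Without the control the market clears where 1943 - 7p = 5p - 337, i.e. p* = 190 and q* = 613.
Because the floor (243) lies above the market-clearing price, it is binding.
At p = 243: qd = 1943 - 7·243 = 242 and qs = 5·243 - 337 = 878.
Consumer surplus without the control is ½ · (1943/7 - 190) · 613 = 375769/14.
With the floor, consumers buy 242 units at 243, so CS = ½ · (1943/7 - 243) · 242 = 29282/7.
Change in consumer surplus = 29282/7 - 375769/14 = -22657.5.

-22657.5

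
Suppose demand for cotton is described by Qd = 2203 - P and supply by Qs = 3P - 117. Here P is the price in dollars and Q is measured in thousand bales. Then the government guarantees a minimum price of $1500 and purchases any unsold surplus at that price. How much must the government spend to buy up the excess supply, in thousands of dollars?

Without the control the market clears where 2203 - P = 3P - 117, i.e. P* = 580 and Q* = 1623.
Since 1500 > 580, the floor is binding.
At P = 1500: Qd = 2203 - 1500 = 703 and Qs = 3·1500 - 117 = 4383.
Surplus = Qs - Qd = 3680.
Government expenditure = surplus × support price = 3680 × 1500 = 5520000.

5520000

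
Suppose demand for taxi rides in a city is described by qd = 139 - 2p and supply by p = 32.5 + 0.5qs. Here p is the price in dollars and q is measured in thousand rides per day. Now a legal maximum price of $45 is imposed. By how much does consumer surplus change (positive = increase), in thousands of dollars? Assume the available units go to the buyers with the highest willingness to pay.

Rearranging supply gives qs = 2p - 65. Without the control the market clears where 139 - 2p = 2p - 65, i.e. p* = 51 and q* = 37.
Because the ceiling (45) lies below the market-clearing price, it is binding.
At p = 45: qd = 139 - 2·45 = 49 and qs = 2·45 - 65 = 25.
Consumer surplus without the control is ½ · (69.5 - 51) · 37 = 342.25.
With the ceiling, 25 units are sold at 45 (assume they go to the highest-value buyers). The demand price at q = 25 is 57, so CS = ½ · [(69.5 - 45) + (57 - 45)] · 25 = 456.25.
Change in consumer surplus = 456.25 - 342.25 = 114.

114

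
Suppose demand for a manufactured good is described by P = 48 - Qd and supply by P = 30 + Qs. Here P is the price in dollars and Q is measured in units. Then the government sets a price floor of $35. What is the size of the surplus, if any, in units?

Rearranging demand gives Qd = 48 - P; rearranging supply gives Qs = P - 30. Equilibrium: 48 - P = P - 30, so 78 = 2P and P* = 39, Q* = 9.
The floor of 35 is below the equilibrium price 39, so it is not binding; the market clears at P* = 39, Q* = 9.
Since the control does not bind, there is no surplus.

0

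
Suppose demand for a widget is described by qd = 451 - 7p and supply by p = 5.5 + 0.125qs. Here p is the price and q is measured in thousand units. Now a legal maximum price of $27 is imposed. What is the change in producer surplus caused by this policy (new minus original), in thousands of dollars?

Rearranging supply gives qs = 8p - 44. Equilibrium: 451 - 7p = 8p - 44, so 495 = 15p and p* = 33, q* = 220.
Since 27 < 33, the ceiling is binding.
At p = 27: qd = 451 - 7·27 = 262 and qs = 8·27 - 44 = 172.
Producer surplus without the control is ½ · (33 - 5.5) · 220 = 3025.
With the ceiling, producers sell 172 units at 27, so PS = ½ · (27 - 5.5) · 172 = 1849.
Change in producer surplus = 1849 - 3025 = -1176.

-1176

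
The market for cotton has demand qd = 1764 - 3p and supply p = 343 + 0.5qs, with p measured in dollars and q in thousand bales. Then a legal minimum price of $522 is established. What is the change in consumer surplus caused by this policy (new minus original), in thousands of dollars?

-7872

Rearranging supply gives qs = 2p - 686. In a free market, 1764 - 3p = 2p - 686 gives the equilibrium p* = 490, q* = 294.
Since 522 > 490, the floor is binding.
At p = 522: qd = 1764 - 3·522 = 198 and qs = 2·522 - 686 = 358.
Consumer surplus without the control is ½ · (588 - 490) · 294 = 14406.
With the floor, consumers buy 198 units at 522, so CS = ½ · (588 - 522) · 198 = 6534.
Change in consumer surplus = 6534 - 14406 = -7872.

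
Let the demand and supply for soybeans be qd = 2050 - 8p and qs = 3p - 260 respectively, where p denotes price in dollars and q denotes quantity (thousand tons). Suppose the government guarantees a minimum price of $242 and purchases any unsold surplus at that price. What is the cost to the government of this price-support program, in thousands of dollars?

85184

Equilibrium: 2050 - 8p = 3p - 260, so 2310 = 11p and p* = 210, q* = 370.
Since 242 > 210, the floor is binding.
At p = 242: qd = 2050 - 8·242 = 114 and qs = 3·242 - 260 = 466.
Surplus = qs - qd = 352.
Government expenditure = surplus × support price = 352 × 242 = 85184.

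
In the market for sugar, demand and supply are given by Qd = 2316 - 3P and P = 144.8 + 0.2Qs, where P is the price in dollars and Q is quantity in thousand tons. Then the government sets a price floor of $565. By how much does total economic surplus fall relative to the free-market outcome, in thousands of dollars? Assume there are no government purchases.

82140

Rearranging supply gives Qs = 5P - 724. Equilibrium: 2316 - 3P = 5P - 724, so 3040 = 8P and P* = 380, Q* = 1176.
Since 565 > 380, the floor is binding.
At P = 565: Qd = 2316 - 3·565 = 621 and Qs = 5·565 - 724 = 2101.
Quantity traded falls to 621. At Q = 621 the demand price is (2316 - 621)/3 = 565 and the supply price is (724 + 621)/5 = 269.
Deadweight loss = ½ · (565 - 269) · (1176 - 621) = ½ · 296 · 555 = 82140.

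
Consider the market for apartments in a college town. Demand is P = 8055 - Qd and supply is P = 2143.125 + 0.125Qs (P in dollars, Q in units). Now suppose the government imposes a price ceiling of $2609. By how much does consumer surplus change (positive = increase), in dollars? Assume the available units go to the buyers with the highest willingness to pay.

-455535

Rearranging demand gives Qd = 8055 - P; rearranging supply gives Qs = 8P - 17145. In a free market, 8055 - P = 8P - 17145 gives the equilibrium P* = 2800, Q* = 5255.
Since 2609 < 2800, the ceiling is binding.
At P = 2609: Qd = 8055 - 2609 = 5446 and Qs = 8·2609 - 17145 = 3727.
Consumer surplus without the control is ½ · (8055 - 2800) · 5255 = 13807512.5.
With the ceiling, 3727 units are sold at 2609 (assume they go to the highest-value buyers). The demand price at Q = 3727 is 4328, so CS = ½ · [(8055 - 2609) + (4328 - 2609)] · 3727 = 13351977.5.
Change in consumer surplus = 13351977.5 - 13807512.5 = -455535.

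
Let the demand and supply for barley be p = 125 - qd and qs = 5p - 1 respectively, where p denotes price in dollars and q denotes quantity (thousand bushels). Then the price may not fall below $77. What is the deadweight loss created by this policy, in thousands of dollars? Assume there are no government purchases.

1881.6

Rearranging demand gives qd = 125 - p. Without the control the market clears where 125 - p = 5p - 1, i.e. p* = 21 and q* = 104.
The floor of 77 is above the equilibrium price 21, so it binds.
At p = 77: qd = 125 - 77 = 48 and qs = 5·77 - 1 = 384.
Quantity traded falls to 48. At q = 48 the demand price is 125 - 48 = 77 and the supply price is (1 + 48)/5 = 9.8.
Deadweight loss = ½ · (77 - 9.8) · (104 - 48) = ½ · 67.2 · 56 = 1881.6.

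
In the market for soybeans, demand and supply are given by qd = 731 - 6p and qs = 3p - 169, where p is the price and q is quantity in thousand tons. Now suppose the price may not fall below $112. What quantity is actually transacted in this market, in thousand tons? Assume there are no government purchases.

Without the control the market clears where 731 - 6p = 3p - 169, i.e. p* = 100 and q* = 131.
Since 112 > 100, the floor is binding.
At p = 112: qd = 731 - 6·112 = 59 and qs = 3·112 - 169 = 167.
The quantity actually transacted is the short side, demand: 59.

59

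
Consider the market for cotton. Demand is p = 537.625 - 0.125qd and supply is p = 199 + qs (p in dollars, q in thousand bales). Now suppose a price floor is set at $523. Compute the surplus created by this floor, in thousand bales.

207

Rearranging demand gives qd = 4301 - 8p; rearranging supply gives qs = p - 199. In a free market, 4301 - 8p = p - 199 gives the equilibrium p* = 500, q* = 301.
The floor of 523 is above the equilibrium price 500, so it binds.
At p = 523: qd = 4301 - 8·523 = 117 and qs = 523 - 199 = 324.
Surplus = qs - qd = 324 - 117 = 207.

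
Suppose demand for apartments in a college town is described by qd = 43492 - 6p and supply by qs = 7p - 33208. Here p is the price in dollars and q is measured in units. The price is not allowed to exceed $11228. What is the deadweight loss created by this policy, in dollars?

In a free market, 43492 - 6p = 7p - 33208 gives the equilibrium p* = 5900, q* = 8092.
The ceiling of 11228 is above the equilibrium price 5900, so it is not binding; the market clears at p* = 5900, q* = 8092.
Since the control does not bind, no trades are prevented and deadweight loss is zero.

0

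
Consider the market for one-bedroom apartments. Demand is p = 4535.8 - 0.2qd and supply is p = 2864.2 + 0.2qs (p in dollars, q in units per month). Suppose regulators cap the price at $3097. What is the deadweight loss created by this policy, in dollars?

Rearranging demand gives qd = 22679 - 5p; rearranging supply gives qs = 5p - 14321. Equilibrium: 22679 - 5p = 5p - 14321, so 37000 = 10p and p* = 3700, q* = 4179.
Because the ceiling (3097) lies below the market-clearing price, it is binding.
At p = 3097: qd = 22679 - 5·3097 = 7194 and qs = 5·3097 - 14321 = 1164.
Quantity traded falls to 1164. At q = 1164 the demand price is (22679 - 1164)/5 = 4303 and the supply price is (14321 + 1164)/5 = 3097.
Deadweight loss = ½ · (4303 - 3097) · (4179 - 1164) = ½ · 1206 · 3015 = 1818045.

1818045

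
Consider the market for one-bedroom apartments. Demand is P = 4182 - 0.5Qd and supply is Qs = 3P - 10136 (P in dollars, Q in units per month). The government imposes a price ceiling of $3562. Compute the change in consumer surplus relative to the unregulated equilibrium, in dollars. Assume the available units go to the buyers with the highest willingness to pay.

33051

Rearranging demand gives Qd = 8364 - 2P. Equilibrium: 8364 - 2P = 3P - 10136, so 18500 = 5P and P* = 3700, Q* = 964.
The ceiling of 3562 is below the equilibrium price 3700, so it binds.
At P = 3562: Qd = 8364 - 2·3562 = 1240 and Qs = 3·3562 - 10136 = 550.
Consumer surplus without the control is ½ · (4182 - 3700) · 964 = 232324.
With the ceiling, 550 units are sold at 3562 (assume they go to the highest-value buyers). The demand price at Q = 550 is 3907, so CS = ½ · [(4182 - 3562) + (3907 - 3562)] · 550 = 265375.
Change in consumer surplus = 265375 - 232324 = 33051.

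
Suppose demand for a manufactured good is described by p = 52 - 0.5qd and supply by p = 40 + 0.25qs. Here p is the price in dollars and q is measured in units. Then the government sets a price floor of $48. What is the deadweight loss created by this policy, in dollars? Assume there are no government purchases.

24

Rearranging demand gives qd = 104 - 2p; rearranging supply gives qs = 4p - 160. Without the control the market clears where 104 - 2p = 4p - 160, i.e. p* = 44 and q* = 16.
Since 48 > 44, the floor is binding.
At p = 48: qd = 104 - 2·48 = 8 and qs = 4·48 - 160 = 32.
Quantity traded falls to 8. At q = 8 the demand price is (104 - 8)/2 = 48 and the supply price is (160 + 8)/4 = 42.
Deadweight loss = ½ · (48 - 42) · (16 - 8) = ½ · 6 · 8 = 24.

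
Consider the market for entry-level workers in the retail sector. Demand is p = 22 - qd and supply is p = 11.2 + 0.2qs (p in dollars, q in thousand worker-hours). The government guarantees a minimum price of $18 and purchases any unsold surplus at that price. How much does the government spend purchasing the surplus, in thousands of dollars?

540

Rearranging demand gives qd = 22 - p; rearranging supply gives qs = 5p - 56. Setting quantity demanded equal to quantity supplied, 22 - p = 5p - 56, gives p* = 13 and q* = 9.
The floor of 18 is above the equilibrium price 13, so it binds.
At p = 18: qd = 22 - 18 = 4 and qs = 5·18 - 56 = 34.
Surplus = qs - qd = 30.
Government expenditure = surplus × support price = 30 × 18 = 540.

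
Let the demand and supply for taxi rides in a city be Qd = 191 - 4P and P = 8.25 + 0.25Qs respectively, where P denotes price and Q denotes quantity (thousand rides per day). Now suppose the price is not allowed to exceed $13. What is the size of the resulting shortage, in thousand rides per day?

120

Rearranging supply gives Qs = 4P - 33. In a free market, 191 - 4P = 4P - 33 gives the equilibrium P* = 28, Q* = 79.
The ceiling of 13 is below the equilibrium price 28, so it binds.
At P = 13: Qd = 191 - 4·13 = 139 and Qs = 4·13 - 33 = 19.
Shortage = Qd - Qs = 139 - 19 = 120.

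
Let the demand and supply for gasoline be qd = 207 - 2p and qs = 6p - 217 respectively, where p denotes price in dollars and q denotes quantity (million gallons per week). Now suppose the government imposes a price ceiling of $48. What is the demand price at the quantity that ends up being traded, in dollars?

68

Without the control the market clears where 207 - 2p = 6p - 217, i.e. p* = 53 and q* = 101.
Since 48 < 53, the ceiling is binding.
At p = 48: qd = 207 - 2·48 = 111 and qs = 6·48 - 217 = 71.
Only 71 units reach the market. On the demand curve, the marginal buyer's willingness to pay at q = 71 is (207 - 71)/2 = 68.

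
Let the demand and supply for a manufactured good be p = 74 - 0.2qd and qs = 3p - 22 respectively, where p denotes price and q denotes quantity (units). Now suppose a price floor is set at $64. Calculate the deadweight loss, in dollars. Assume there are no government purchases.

Rearranging demand gives qd = 370 - 5p. Setting quantity demanded equal to quantity supplied, 370 - 5p = 3p - 22, gives p* = 49 and q* = 125.
Since 64 > 49, the floor is binding.
At p = 64: qd = 370 - 5·64 = 50 and qs = 3·64 - 22 = 170.
Quantity traded falls to 50. At q = 50 the demand price is (370 - 50)/5 = 64 and the supply price is (22 + 50)/3 = 24.
Deadweight loss = ½ · (64 - 24) · (125 - 50) = ½ · 40 · 75 = 1500.

1500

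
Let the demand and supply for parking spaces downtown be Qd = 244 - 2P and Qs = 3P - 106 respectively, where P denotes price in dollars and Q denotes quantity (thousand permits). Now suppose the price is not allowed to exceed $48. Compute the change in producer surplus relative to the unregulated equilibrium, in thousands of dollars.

Setting quantity demanded equal to quantity supplied, 244 - 2P = 3P - 106, gives P* = 70 and Q* = 104.
Because the ceiling (48) lies below the market-clearing price, it is binding.
At P = 48: Qd = 244 - 2·48 = 148 and Qs = 3·48 - 106 = 38.
Producer surplus without the control is ½ · (70 - 106/3) · 104 = 5408/3.
With the ceiling, producers sell 38 units at 48, so PS = ½ · (48 - 106/3) · 38 = 722/3.
Change in producer surplus = 722/3 - 5408/3 = -1562.

-1562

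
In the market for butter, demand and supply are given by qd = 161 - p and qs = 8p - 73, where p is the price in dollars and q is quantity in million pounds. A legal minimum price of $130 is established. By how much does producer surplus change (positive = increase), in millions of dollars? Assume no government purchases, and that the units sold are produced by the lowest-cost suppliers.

2548

In a free market, 161 - p = 8p - 73 gives the equilibrium p* = 26, q* = 135.
The floor of 130 is above the equilibrium price 26, so it binds.
At p = 130: qd = 161 - 130 = 31 and qs = 8·130 - 73 = 967.
Producer surplus without the control is ½ · (26 - 9.125) · 135 = 1139.0625.
With the floor, 31 units are sold at 130. The supply price at q = 31 is 13, so PS = ½ · [(130 - 9.125) + (130 - 13)] · 31 = 3687.0625.
Change in producer surplus = 3687.0625 - 1139.0625 = 2548.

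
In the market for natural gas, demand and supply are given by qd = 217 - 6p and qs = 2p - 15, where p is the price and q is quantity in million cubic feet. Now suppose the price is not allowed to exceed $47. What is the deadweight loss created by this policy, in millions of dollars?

In a free market, 217 - 6p = 2p - 15 gives the equilibrium p* = 29, q* = 43.
Since 47 is above p* = 29, the ceiling does not bind and the free-market outcome prevails.
Since the control does not bind, no trades are prevented and deadweight loss is zero.

0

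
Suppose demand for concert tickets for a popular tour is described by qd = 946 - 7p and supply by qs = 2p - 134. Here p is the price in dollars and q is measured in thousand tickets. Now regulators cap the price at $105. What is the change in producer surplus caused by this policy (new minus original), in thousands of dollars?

-1365

In a free market, 946 - 7p = 2p - 134 gives the equilibrium p* = 120, q* = 106.
Because the ceiling (105) lies below the market-clearing price, it is binding.
At p = 105: qd = 946 - 7·105 = 211 and qs = 2·105 - 134 = 76.
Producer surplus without the control is ½ · (120 - 67) · 106 = 2809.
With the ceiling, producers sell 76 units at 105, so PS = ½ · (105 - 67) · 76 = 1444.
Change in producer surplus = 1444 - 2809 = -1365.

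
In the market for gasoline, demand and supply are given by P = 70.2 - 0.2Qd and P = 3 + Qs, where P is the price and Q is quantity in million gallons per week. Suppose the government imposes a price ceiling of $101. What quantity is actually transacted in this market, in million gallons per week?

Rearranging demand gives Qd = 351 - 5P; rearranging supply gives Qs = P - 3. Equilibrium: 351 - 5P = P - 3, so 354 = 6P and P* = 59, Q* = 56.
The ceiling of 101 is above the equilibrium price 59, so it is not binding; the market clears at P* = 59, Q* = 56.

56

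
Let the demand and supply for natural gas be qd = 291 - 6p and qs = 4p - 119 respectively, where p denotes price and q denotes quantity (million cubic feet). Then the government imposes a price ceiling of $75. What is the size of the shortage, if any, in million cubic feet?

Equilibrium: 291 - 6p = 4p - 119, so 410 = 10p and p* = 41, q* = 45.
Since 75 is above p* = 41, the ceiling does not bind and the free-market outcome prevails.
Since the control does not bind, there is no shortage.

0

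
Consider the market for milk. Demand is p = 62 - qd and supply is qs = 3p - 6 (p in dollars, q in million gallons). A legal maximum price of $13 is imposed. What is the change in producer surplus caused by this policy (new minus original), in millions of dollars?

-156

Rearranging demand gives qd = 62 - p. In a free market, 62 - p = 3p - 6 gives the equilibrium p* = 17, q* = 45.
Since 13 < 17, the ceiling is binding.
At p = 13: qd = 62 - 13 = 49 and qs = 3·13 - 6 = 33.
Producer surplus without the control is ½ · (17 - 2) · 45 = 337.5.
With the ceiling, producers sell 33 units at 13, so PS = ½ · (13 - 2) · 33 = 181.5.
Change in producer surplus = 181.5 - 337.5 = -156.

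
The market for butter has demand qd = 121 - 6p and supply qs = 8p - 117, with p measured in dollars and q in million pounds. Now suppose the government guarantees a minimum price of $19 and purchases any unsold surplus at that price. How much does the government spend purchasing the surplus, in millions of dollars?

Setting quantity demanded equal to quantity supplied, 121 - 6p = 8p - 117, gives p* = 17 and q* = 19.
The floor of 19 is above the equilibrium price 17, so it binds.
At p = 19: qd = 121 - 6·19 = 7 and qs = 8·19 - 117 = 35.
Surplus = qs - qd = 28.
Government expenditure = surplus × support price = 28 × 19 = 532.

532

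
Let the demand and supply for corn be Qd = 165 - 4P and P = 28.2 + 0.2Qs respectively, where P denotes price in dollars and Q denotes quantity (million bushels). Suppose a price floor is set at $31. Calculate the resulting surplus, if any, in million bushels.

0

Rearranging supply gives Qs = 5P - 141. Equilibrium: 165 - 4P = 5P - 141, so 306 = 9P and P* = 34, Q* = 29.
The floor of 31 is below the equilibrium price 34, so it is not binding; the market clears at P* = 34, Q* = 29.
Since the control does not bind, there is no surplus.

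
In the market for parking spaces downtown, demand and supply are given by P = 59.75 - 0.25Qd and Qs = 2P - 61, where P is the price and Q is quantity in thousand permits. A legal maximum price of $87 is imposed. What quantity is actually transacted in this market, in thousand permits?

Rearranging demand gives Qd = 239 - 4P. Without the control the market clears where 239 - 4P = 2P - 61, i.e. P* = 50 and Q* = 39.
The ceiling of 87 is above the equilibrium price 50, so it is not binding; the market clears at P* = 50, Q* = 39.

39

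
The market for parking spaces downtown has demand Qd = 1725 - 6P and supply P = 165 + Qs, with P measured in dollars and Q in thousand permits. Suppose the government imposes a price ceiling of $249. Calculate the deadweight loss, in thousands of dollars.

Rearranging supply gives Qs = P - 165. Equilibrium: 1725 - 6P = P - 165, so 1890 = 7P and P* = 270, Q* = 105.
The ceiling of 249 is below the equilibrium price 270, so it binds.
At P = 249: Qd = 1725 - 6·249 = 231 and Qs = 249 - 165 = 84.
Quantity traded falls to 84. At Q = 84 the demand price is (1725 - 84)/6 = 273.5 and the supply price is 165 + 84 = 249.
Deadweight loss = ½ · (273.5 - 249) · (105 - 84) = ½ · 24.5 · 21 = 257.25.

257.25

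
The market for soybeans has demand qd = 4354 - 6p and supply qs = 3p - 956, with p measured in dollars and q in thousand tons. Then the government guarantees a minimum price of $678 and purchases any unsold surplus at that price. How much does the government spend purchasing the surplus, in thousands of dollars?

536976

Equilibrium: 4354 - 6p = 3p - 956, so 5310 = 9p and p* = 590, q* = 814.
Since 678 > 590, the floor is binding.
At p = 678: qd = 4354 - 6·678 = 286 and qs = 3·678 - 956 = 1078.
Surplus = qs - qd = 792.
Government expenditure = surplus × support price = 792 × 678 = 536976.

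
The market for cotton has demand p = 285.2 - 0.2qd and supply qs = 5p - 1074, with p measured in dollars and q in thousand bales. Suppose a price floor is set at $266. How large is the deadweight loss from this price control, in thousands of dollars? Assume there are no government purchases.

Rearranging demand gives qd = 1426 - 5p. Setting quantity demanded equal to quantity supplied, 1426 - 5p = 5p - 1074, gives p* = 250 and q* = 176.
Because the floor (266) lies above the market-clearing price, it is binding.
At p = 266: qd = 1426 - 5·266 = 96 and qs = 5·266 - 1074 = 256.
Quantity traded falls to 96. At q = 96 the demand price is (1426 - 96)/5 = 266 and the supply price is (1074 + 96)/5 = 234.
Deadweight loss = ½ · (266 - 234) · (176 - 96) = ½ · 32 · 80 = 1280.

1280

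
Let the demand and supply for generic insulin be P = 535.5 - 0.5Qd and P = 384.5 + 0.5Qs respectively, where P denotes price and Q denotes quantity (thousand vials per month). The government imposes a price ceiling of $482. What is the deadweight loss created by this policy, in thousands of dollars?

Rearranging demand gives Qd = 1071 - 2P; rearranging supply gives Qs = 2P - 769. Setting quantity demanded equal to quantity supplied, 1071 - 2P = 2P - 769, gives P* = 460 and Q* = 151.
Since 482 is above P* = 460, the ceiling does not bind and the free-market outcome prevails.
Since the control does not bind, no trades are prevented and deadweight loss is zero.

0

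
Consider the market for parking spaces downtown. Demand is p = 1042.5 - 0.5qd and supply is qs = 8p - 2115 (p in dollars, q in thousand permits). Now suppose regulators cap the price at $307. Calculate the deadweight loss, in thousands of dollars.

Rearranging demand gives qd = 2085 - 2p. Equilibrium: 2085 - 2p = 8p - 2115, so 4200 = 10p and p* = 420, q* = 1245.
The ceiling of 307 is below the equilibrium price 420, so it binds.
At p = 307: qd = 2085 - 2·307 = 1471 and qs = 8·307 - 2115 = 341.
Quantity traded falls to 341. At q = 341 the demand price is (2085 - 341)/2 = 872 and the supply price is (2115 + 341)/8 = 307.
Deadweight loss = ½ · (872 - 307) · (1245 - 341) = ½ · 565 · 904 = 255380.

255380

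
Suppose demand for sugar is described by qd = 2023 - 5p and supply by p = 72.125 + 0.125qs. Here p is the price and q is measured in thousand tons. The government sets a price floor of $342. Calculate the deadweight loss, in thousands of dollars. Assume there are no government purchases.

Rearranging supply gives qs = 8p - 577. Equilibrium: 2023 - 5p = 8p - 577, so 2600 = 13p and p* = 200, q* = 1023.
The floor of 342 is above the equilibrium price 200, so it binds.
At p = 342: qd = 2023 - 5·342 = 313 and qs = 8·342 - 577 = 2159.
Quantity traded falls to 313. At q = 313 the demand price is (2023 - 313)/5 = 342 and the supply price is (577 + 313)/8 = 111.25.
Deadweight loss = ½ · (342 - 111.25) · (1023 - 313) = ½ · 230.75 · 710 = 81916.25.

81916.25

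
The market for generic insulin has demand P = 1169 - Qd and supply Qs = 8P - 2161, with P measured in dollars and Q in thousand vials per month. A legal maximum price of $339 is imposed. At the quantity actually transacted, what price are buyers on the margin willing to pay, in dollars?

Rearranging demand gives Qd = 1169 - P. In a free market, 1169 - P = 8P - 2161 gives the equilibrium P* = 370, Q* = 799.
The ceiling of 339 is below the equilibrium price 370, so it binds.
At P = 339: Qd = 1169 - 339 = 830 and Qs = 8·339 - 2161 = 551.
Only 551 units reach the market. On the demand curve, the marginal buyer's willingness to pay at Q = 551 is (1169 - 551) = 618.

618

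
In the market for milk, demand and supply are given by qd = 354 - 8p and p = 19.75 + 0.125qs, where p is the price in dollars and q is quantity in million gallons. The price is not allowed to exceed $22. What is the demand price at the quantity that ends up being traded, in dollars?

Rearranging supply gives qs = 8p - 158. Without the control the market clears where 354 - 8p = 8p - 158, i.e. p* = 32 and q* = 98.
Because the ceiling (22) lies below the market-clearing price, it is binding.
At p = 22: qd = 354 - 8·22 = 178 and qs = 8·22 - 158 = 18.
Only 18 units reach the market. On the demand curve, the marginal buyer's willingness to pay at q = 18 is (354 - 18)/8 = 42.

42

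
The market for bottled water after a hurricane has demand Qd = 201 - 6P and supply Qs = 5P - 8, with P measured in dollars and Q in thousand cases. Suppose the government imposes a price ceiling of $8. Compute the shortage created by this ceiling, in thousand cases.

Without the control the market clears where 201 - 6P = 5P - 8, i.e. P* = 19 and Q* = 87.
Because the ceiling (8) lies below the market-clearing price, it is binding.
At P = 8: Qd = 201 - 6·8 = 153 and Qs = 5·8 - 8 = 32.
Shortage = Qd - Qs = 153 - 32 = 121.

121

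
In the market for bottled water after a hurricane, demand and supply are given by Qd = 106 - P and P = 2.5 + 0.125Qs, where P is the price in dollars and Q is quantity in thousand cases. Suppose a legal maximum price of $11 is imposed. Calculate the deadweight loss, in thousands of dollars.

324

Rearranging supply gives Qs = 8P - 20. Without the control the market clears where 106 - P = 8P - 20, i.e. P* = 14 and Q* = 92.
Since 11 < 14, the ceiling is binding.
At P = 11: Qd = 106 - 11 = 95 and Qs = 8·11 - 20 = 68.
Quantity traded falls to 68. At Q = 68 the demand price is 106 - 68 = 38 and the supply price is (20 + 68)/8 = 11.
Deadweight loss = ½ · (38 - 11) · (92 - 68) = ½ · 27 · 24 = 324.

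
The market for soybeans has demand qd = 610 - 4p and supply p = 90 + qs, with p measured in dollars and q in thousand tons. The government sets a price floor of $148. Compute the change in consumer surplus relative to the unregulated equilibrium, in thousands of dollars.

-272

Rearranging supply gives qs = p - 90. Equilibrium: 610 - 4p = p - 90, so 700 = 5p and p* = 140, q* = 50.
Because the floor (148) lies above the market-clearing price, it is binding.
At p = 148: qd = 610 - 4·148 = 18 and qs = 148 - 90 = 58.
Consumer surplus without the control is ½ · (152.5 - 140) · 50 = 312.5.
With the floor, consumers buy 18 units at 148, so CS = ½ · (152.5 - 148) · 18 = 40.5.
Change in consumer surplus = 40.5 - 312.5 = -272.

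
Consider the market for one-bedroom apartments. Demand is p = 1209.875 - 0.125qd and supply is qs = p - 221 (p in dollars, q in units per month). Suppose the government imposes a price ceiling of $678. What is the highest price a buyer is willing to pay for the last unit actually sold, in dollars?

Rearranging demand gives qd = 9679 - 8p. Equilibrium: 9679 - 8p = p - 221, so 9900 = 9p and p* = 1100, q* = 879.
Because the ceiling (678) lies below the market-clearing price, it is binding.
At p = 678: qd = 9679 - 8·678 = 4255 and qs = 678 - 221 = 457.
Only 457 units reach the market. On the demand curve, the marginal buyer's willingness to pay at q = 457 is (9679 - 457)/8 = 1152.75.

1152.75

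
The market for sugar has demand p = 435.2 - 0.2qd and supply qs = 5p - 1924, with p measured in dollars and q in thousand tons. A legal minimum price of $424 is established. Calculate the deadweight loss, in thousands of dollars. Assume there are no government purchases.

980

Rearranging demand gives qd = 2176 - 5p. Equilibrium: 2176 - 5p = 5p - 1924, so 4100 = 10p and p* = 410, q* = 126.
Because the floor (424) lies above the market-clearing price, it is binding.
At p = 424: qd = 2176 - 5·424 = 56 and qs = 5·424 - 1924 = 196.
Quantity traded falls to 56. At q = 56 the demand price is (2176 - 56)/5 = 424 and the supply price is (1924 + 56)/5 = 396.
Deadweight loss = ½ · (424 - 396) · (126 - 56) = ½ · 28 · 70 = 980.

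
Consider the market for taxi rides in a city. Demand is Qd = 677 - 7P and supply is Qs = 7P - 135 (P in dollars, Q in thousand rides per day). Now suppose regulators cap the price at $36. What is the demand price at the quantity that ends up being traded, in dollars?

Without the control the market clears where 677 - 7P = 7P - 135, i.e. P* = 58 and Q* = 271.
Since 36 < 58, the ceiling is binding.
At P = 36: Qd = 677 - 7·36 = 425 and Qs = 7·36 - 135 = 117.
Only 117 units reach the market. On the demand curve, the marginal buyer's willingness to pay at Q = 117 is (677 - 117)/7 = 80.

80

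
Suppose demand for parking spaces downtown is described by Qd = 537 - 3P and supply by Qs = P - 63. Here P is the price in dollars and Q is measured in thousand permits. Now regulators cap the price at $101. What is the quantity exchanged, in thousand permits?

38

Setting quantity demanded equal to quantity supplied, 537 - 3P = P - 63, gives P* = 150 and Q* = 87.
The ceiling of 101 is below the equilibrium price 150, so it binds.
At P = 101: Qd = 537 - 3·101 = 234 and Qs = 101 - 63 = 38.
The quantity actually transacted is the short side, supply: 38.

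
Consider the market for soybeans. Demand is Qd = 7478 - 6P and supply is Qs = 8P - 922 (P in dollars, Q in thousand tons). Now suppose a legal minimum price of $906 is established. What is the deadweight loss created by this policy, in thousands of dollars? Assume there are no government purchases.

491589

Setting quantity demanded equal to quantity supplied, 7478 - 6P = 8P - 922, gives P* = 600 and Q* = 3878.
The floor of 906 is above the equilibrium price 600, so it binds.
At P = 906: Qd = 7478 - 6·906 = 2042 and Qs = 8·906 - 922 = 6326.
Quantity traded falls to 2042. At Q = 2042 the demand price is (7478 - 2042)/6 = 906 and the supply price is (922 + 2042)/8 = 370.5.
Deadweight loss = ½ · (906 - 370.5) · (3878 - 2042) = ½ · 535.5 · 1836 = 491589.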